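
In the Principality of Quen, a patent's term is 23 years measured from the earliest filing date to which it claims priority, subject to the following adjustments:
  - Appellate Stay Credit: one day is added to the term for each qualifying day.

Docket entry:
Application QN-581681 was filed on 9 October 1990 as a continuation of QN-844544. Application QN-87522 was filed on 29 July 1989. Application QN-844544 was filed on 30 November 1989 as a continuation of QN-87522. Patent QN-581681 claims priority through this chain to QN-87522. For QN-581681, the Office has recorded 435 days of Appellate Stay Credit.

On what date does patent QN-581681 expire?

Earliest priority filing: 29 July 1989.
Base term: 29 July 1989 + 23 years → 29 July 2012.
Appellate Stay Credit: +435 days → 7 October 2013.

October 7, 2013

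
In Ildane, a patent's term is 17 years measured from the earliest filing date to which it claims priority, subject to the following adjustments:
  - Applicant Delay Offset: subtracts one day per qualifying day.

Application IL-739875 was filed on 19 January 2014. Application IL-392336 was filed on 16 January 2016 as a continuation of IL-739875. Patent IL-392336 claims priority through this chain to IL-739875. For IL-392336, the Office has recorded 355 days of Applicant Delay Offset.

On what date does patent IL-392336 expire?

Earliest priority filing: 19 January 2014.
Base term: 19 January 2014 + 17 years → 19 January 2031.
Applicant Delay Offset: −355 days → 29 January 2030.

January 29, 2030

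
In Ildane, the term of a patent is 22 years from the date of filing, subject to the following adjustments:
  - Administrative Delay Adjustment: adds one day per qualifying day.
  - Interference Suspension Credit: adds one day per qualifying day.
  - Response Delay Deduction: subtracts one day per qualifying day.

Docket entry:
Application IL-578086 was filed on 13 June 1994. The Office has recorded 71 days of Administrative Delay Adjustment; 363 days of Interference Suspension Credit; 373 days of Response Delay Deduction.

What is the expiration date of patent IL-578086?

August 13, 2016

Base term: filing date + 22 years → 13 June 2016.
Administrative Delay Adjustment: +71 days → 23 August 2016.
Interference Suspension Credit: +363 days → 21 August 2017.
Response Delay Deduction: −373 days → 13 August 2016.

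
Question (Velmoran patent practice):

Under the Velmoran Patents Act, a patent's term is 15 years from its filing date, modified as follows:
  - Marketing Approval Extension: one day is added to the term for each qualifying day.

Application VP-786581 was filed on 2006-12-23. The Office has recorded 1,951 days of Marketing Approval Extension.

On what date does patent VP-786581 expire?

Base term: filing date + 15 years → 23 December 2021.
Marketing Approval Extension: +1951 days → 27 April 2027.

2027-04-27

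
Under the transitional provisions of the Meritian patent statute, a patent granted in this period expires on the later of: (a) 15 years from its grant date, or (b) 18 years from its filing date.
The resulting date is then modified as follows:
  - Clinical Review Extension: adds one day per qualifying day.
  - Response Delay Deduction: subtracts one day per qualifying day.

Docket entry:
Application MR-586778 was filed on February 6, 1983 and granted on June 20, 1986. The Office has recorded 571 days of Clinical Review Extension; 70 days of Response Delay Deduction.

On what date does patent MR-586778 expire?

(a) grant + 15 years → 20 June 2001.
(b) filing + 18 years → 6 February 2001.
Later of the two: 20 June 2001.
Clinical Review Extension: +571 days → 12 January 2003.
Response Delay Deduction: −70 days → 3 November 2002.

November 3, 2002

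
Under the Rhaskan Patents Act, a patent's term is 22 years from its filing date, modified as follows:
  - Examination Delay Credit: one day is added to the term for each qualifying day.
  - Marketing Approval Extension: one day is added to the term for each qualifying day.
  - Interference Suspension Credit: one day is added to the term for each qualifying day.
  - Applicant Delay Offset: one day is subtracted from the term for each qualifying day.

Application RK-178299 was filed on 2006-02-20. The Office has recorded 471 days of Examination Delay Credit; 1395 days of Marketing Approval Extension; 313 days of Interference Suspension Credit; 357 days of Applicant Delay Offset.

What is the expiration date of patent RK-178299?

Base term: filing date + 22 years → 20 February 2028.
Examination Delay Credit: +471 days → 5 June 2029.
Marketing Approval Extension: +1395 days → 31 March 2033.
Interference Suspension Credit: +313 days → 7 February 2034.
Applicant Delay Offset: −357 days → 15 February 2033.

2033-02-15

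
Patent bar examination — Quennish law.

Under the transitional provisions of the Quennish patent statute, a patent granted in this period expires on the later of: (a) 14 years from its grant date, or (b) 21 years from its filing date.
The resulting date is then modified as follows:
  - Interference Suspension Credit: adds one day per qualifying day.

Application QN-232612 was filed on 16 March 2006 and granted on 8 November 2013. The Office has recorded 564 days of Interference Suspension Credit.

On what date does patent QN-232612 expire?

May 25, 2029

(a) grant + 14 years → 8 November 2027.
(b) filing + 21 years → 16 March 2027.
Later of the two: 8 November 2027.
Interference Suspension Credit: +564 days → 25 May 2029.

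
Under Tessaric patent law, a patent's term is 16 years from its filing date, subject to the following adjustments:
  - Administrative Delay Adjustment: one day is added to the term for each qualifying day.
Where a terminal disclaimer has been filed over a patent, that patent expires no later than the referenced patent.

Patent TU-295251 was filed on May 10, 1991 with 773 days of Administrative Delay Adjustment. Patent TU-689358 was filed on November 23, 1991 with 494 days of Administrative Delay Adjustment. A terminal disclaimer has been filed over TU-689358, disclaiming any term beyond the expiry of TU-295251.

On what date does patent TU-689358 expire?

March 31, 2009

Natural term of TU-689358:
  Base: filing + 16 years → 23 November 2007.
  Administrative Delay Adjustment: +494 days → 31 March 2009.
Expiry of referenced patent TU-295251:
  Base: filing + 16 years → 10 May 2007.
  Administrative Delay Adjustment: +773 days → 21 June 2009.
Terminal disclaimer: TU-689358 expires on the earlier of 31 March 2009 and 21 June 2009.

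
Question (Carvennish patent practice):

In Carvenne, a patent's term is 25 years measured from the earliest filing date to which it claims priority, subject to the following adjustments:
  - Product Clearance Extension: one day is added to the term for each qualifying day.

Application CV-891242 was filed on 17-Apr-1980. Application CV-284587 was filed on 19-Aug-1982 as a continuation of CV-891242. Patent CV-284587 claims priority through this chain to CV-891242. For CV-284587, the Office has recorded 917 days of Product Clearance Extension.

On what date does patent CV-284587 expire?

October 21, 2007

Earliest priority filing: 17 April 1980.
Base term: 17 April 1980 + 25 years → 17 April 2005.
Product Clearance Extension: +917 days → 21 October 2007.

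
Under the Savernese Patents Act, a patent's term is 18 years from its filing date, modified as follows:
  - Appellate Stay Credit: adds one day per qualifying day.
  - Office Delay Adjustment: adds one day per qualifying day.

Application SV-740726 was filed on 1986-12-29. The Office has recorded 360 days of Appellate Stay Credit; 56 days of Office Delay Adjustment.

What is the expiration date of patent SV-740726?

February 18, 2006

Base term: filing date + 18 years → 29 December 2004.
Appellate Stay Credit: +360 days → 24 December 2005.
Office Delay Adjustment: +56 days → 18 February 2006.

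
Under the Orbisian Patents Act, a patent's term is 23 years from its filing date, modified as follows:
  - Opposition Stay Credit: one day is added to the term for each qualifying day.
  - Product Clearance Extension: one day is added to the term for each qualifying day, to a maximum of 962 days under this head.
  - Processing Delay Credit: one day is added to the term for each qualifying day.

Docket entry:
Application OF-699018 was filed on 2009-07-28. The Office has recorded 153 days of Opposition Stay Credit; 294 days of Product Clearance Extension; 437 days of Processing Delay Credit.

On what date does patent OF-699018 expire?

Base term: filing date + 23 years → 28 July 2032.
Opposition Stay Credit: +153 days → 28 December 2032.
Product Clearance Extension: 294 days (within the 962-day cap) → +294 days → 18 October 2033.
Processing Delay Credit: +437 days → 29 December 2034.

2034-12-29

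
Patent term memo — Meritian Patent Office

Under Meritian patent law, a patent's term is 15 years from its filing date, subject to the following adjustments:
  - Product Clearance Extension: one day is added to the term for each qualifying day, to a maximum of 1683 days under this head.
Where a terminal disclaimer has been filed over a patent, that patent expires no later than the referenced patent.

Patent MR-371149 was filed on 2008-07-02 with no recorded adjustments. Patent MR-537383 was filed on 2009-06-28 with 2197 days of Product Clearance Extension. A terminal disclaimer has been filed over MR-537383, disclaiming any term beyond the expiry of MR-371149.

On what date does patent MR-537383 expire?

July 2, 2023

Natural term of MR-537383:
  Base: filing + 15 years → 28 June 2024.
  Product Clearance Extension: 2197 days claimed exceeds the 1683-day cap, so +1683 days → 5 February 2029.
Expiry of referenced patent MR-371149:
  Base: filing + 15 years → 2 July 2023.
Terminal disclaimer: MR-537383 expires on the earlier of 5 February 2029 and 2 July 2023.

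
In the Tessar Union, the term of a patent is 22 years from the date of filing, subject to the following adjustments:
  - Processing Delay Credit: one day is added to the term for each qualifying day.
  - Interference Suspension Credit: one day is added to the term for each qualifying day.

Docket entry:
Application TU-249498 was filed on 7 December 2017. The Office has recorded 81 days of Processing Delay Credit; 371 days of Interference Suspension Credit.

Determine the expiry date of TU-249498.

2041-03-03

Base term: filing date + 22 years → 7 December 2039.
Processing Delay Credit: +81 days → 26 February 2040.
Interference Suspension Credit: +371 days → 3 March 2041.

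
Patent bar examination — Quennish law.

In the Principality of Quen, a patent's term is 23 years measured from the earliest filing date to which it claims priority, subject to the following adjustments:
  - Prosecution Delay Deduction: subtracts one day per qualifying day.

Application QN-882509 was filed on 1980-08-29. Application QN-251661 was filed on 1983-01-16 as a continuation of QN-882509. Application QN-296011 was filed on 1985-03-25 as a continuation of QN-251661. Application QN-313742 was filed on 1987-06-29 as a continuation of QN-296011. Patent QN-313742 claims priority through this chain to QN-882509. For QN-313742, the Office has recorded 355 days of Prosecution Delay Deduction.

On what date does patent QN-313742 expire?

Earliest priority filing: 29 August 1980.
Base term: 29 August 1980 + 23 years → 29 August 2003.
Prosecution Delay Deduction: −355 days → 8 September 2002.

2002-09-08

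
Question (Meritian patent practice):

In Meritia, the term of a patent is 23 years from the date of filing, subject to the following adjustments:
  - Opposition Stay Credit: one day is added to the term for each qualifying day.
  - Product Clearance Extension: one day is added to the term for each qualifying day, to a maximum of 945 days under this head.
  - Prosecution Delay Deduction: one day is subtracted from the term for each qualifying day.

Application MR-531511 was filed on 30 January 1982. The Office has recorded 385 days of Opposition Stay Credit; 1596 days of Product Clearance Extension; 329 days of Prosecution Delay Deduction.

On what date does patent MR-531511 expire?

Base term: filing date + 23 years → 30 January 2005.
Opposition Stay Credit: +385 days → 19 February 2006.
Product Clearance Extension: 1596 days claimed exceeds the 945-day cap, so +945 days → 21 September 2008.
Prosecution Delay Deduction: −329 days → 28 October 2007.

October 28, 2007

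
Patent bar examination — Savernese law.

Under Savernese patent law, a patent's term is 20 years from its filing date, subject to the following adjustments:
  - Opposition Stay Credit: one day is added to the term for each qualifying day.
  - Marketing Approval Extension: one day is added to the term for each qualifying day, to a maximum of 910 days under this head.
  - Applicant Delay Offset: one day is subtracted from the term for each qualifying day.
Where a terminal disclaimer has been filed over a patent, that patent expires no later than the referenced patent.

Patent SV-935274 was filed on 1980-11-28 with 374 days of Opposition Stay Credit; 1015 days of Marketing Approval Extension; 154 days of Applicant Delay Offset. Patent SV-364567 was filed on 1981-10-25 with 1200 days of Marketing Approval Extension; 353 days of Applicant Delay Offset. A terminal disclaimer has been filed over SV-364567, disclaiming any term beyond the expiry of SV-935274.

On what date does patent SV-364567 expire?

May 5, 2003

Natural term of SV-364567:
  Base: filing + 20 years → 25 October 2001.
  Marketing Approval Extension: 1200 days claimed exceeds the 910-day cap, so +910 days → 22 April 2004.
  Applicant Delay Offset: −353 days → 5 May 2003.
Expiry of referenced patent SV-935274:
  Base: filing + 20 years → 28 November 2000.
  Opposition Stay Credit: +374 days → 7 December 2001.
  Marketing Approval Extension: 1015 days claimed exceeds the 910-day cap, so +910 days → 4 June 2004.
  Applicant Delay Offset: −154 days → 2 January 2004.
Terminal disclaimer: SV-364567 expires on the earlier of 5 May 2003 and 2 January 2004.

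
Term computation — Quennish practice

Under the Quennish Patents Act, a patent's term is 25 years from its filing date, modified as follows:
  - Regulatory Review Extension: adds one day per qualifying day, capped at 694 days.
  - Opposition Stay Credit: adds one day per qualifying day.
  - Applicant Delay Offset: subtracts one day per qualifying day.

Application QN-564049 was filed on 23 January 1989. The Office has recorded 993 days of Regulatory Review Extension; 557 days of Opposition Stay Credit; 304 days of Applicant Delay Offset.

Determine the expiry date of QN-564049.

Base term: filing date + 25 years → 23 January 2014.
Regulatory Review Extension: 993 days claimed exceeds the 694-day cap, so +694 days → 18 December 2015.
Opposition Stay Credit: +557 days → 27 June 2017.
Applicant Delay Offset: −304 days → 27 August 2016.

2016-08-27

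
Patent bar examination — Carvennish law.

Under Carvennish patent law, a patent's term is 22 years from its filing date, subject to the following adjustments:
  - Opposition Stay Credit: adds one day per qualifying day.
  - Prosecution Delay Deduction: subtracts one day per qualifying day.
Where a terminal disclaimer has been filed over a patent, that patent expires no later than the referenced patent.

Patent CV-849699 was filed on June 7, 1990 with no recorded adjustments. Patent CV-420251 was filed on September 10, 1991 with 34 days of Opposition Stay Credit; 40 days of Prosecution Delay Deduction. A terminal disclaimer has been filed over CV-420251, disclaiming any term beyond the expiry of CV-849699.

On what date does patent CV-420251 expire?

June 7, 2012

Natural term of CV-420251:
  Base: filing + 22 years → 10 September 2013.
  Opposition Stay Credit: +34 days → 14 October 2013.
  Prosecution Delay Deduction: −40 days → 4 September 2013.
Expiry of referenced patent CV-849699:
  Base: filing + 22 years → 7 June 2012.
Terminal disclaimer: CV-420251 expires on the earlier of 4 September 2013 and 7 June 2012.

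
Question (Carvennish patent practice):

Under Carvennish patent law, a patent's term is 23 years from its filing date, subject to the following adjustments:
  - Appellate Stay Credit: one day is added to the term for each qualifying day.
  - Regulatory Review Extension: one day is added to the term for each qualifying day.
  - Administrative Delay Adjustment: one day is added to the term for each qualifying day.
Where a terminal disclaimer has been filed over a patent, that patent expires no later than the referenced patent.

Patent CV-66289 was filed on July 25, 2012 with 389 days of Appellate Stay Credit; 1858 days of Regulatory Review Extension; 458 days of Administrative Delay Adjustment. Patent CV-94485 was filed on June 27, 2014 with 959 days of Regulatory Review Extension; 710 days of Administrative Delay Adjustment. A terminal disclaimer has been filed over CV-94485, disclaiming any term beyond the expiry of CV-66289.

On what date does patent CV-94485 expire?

Natural term of CV-94485:
  Base: filing + 23 years → 27 June 2037.
  Regulatory Review Extension: +959 days → 11 February 2040.
  Administrative Delay Adjustment: +710 days → 21 January 2042.
Expiry of referenced patent CV-66289:
  Base: filing + 23 years → 25 July 2035.
  Appellate Stay Credit: +389 days → 17 August 2036.
  Regulatory Review Extension: +1858 days → 18 September 2041.
  Administrative Delay Adjustment: +458 days → 20 December 2042.
Terminal disclaimer: CV-94485 expires on the earlier of 21 January 2042 and 20 December 2042.

January 21, 2042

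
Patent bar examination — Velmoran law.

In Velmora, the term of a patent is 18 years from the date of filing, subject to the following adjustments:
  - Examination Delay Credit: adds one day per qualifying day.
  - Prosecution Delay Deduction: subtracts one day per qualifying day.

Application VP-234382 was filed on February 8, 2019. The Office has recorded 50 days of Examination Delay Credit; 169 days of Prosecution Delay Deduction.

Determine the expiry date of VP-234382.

October 12, 2036

Base term: filing date + 18 years → 8 February 2037.
Examination Delay Credit: +50 days → 30 March 2037.
Prosecution Delay Deduction: −169 days → 12 October 2036.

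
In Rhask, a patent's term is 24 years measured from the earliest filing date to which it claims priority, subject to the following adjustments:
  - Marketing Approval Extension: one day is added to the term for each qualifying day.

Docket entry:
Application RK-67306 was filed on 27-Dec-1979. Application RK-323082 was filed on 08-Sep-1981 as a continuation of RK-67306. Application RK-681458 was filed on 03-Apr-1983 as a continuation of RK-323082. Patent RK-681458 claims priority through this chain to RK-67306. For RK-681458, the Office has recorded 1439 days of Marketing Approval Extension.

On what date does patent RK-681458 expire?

Earliest priority filing: 27 December 1979.
Base term: 27 December 1979 + 24 years → 27 December 2003.
Marketing Approval Extension: +1439 days → 5 December 2007.

2007-12-05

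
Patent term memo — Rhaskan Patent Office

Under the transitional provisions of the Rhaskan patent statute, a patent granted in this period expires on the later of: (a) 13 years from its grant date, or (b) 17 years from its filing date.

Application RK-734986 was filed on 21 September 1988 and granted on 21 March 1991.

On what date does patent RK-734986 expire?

(a) grant + 13 years → 21 March 2004.
(b) filing + 17 years → 21 September 2005.
Later of the two: 21 September 2005.

September 21, 2005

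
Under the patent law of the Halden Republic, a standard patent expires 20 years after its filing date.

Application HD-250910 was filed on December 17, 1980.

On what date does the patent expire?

Filing date + 20 years → 17 December 2000.

2000-12-17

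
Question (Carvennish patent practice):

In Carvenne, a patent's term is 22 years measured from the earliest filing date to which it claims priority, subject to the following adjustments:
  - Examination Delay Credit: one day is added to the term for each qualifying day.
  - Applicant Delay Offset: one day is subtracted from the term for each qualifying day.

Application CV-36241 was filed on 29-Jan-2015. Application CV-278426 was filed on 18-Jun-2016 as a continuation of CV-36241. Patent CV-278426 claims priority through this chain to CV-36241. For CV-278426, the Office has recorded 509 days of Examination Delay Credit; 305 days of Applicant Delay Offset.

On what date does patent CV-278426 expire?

August 21, 2037

Earliest priority filing: 29 January 2015.
Base term: 29 January 2015 + 22 years → 29 January 2037.
Examination Delay Credit: +509 days → 22 June 2038.
Applicant Delay Offset: −305 days → 21 August 2037.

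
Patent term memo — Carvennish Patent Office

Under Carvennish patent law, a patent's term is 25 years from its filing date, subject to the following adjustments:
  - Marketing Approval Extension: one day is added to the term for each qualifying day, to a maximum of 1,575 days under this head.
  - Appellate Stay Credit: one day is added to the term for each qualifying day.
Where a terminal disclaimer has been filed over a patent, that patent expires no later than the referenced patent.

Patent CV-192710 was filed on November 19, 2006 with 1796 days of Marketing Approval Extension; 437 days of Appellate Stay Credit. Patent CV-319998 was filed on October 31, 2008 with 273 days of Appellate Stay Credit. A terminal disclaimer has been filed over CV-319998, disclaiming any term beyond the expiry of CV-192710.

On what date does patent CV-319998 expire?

July 31, 2034

Natural term of CV-319998:
  Base: filing + 25 years → 31 October 2033.
  Appellate Stay Credit: +273 days → 31 July 2034.
Expiry of referenced patent CV-192710:
  Base: filing + 25 years → 19 November 2031.
  Marketing Approval Extension: 1796 days claimed exceeds the 1575-day cap, so +1575 days → 12 March 2036.
  Appellate Stay Credit: +437 days → 23 May 2037.
Terminal disclaimer: CV-319998 expires on the earlier of 31 July 2034 and 23 May 2037.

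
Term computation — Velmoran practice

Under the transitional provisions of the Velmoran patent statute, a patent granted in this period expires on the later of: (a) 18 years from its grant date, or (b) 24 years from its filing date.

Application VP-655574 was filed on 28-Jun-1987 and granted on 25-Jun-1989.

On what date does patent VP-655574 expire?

(a) grant + 18 years → 25 June 2007.
(b) filing + 24 years → 28 June 2011.
Later of the two: 28 June 2011.

2011-06-28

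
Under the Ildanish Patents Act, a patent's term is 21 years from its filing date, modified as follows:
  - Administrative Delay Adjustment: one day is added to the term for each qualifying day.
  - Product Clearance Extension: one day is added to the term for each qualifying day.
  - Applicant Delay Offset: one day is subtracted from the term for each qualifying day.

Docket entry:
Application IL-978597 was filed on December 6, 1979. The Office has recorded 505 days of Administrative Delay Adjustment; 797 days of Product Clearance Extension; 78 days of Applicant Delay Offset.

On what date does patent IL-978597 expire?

April 13, 2004

Base term: filing date + 21 years → 6 December 2000.
Administrative Delay Adjustment: +505 days → 25 April 2002.
Product Clearance Extension: +797 days → 30 June 2004.
Applicant Delay Offset: −78 days → 13 April 2004.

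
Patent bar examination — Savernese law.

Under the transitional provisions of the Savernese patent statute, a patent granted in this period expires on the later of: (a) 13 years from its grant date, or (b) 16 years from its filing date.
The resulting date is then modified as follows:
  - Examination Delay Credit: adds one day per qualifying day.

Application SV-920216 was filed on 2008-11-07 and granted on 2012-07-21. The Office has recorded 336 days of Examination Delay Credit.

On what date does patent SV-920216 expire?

2026-06-22

(a) grant + 13 years → 21 July 2025.
(b) filing + 16 years → 7 November 2024.
Later of the two: 21 July 2025.
Examination Delay Credit: +336 days → 22 June 2026.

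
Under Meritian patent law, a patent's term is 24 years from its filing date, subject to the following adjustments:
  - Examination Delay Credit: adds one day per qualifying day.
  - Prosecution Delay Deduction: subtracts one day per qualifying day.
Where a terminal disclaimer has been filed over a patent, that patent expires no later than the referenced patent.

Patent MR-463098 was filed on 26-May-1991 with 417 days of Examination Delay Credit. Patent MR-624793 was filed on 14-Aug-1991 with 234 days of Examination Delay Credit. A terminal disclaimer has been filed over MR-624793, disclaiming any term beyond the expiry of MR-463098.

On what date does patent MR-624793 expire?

2016-04-04

Natural term of MR-624793:
  Base: filing + 24 years → 14 August 2015.
  Examination Delay Credit: +234 days → 4 April 2016.
Expiry of referenced patent MR-463098:
  Base: filing + 24 years → 26 May 2015.
  Examination Delay Credit: +417 days → 16 July 2016.
Terminal disclaimer: MR-624793 expires on the earlier of 4 April 2016 and 16 July 2016.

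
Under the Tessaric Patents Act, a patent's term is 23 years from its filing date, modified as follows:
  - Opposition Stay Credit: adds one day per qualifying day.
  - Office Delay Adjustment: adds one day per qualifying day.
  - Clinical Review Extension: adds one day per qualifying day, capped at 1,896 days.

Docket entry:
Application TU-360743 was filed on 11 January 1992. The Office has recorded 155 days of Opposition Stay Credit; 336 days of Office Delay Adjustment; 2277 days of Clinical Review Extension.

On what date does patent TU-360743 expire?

July 25, 2021

Base term: filing date + 23 years → 11 January 2015.
Opposition Stay Credit: +155 days → 15 June 2015.
Office Delay Adjustment: +336 days → 16 May 2016.
Clinical Review Extension: 2277 days claimed exceeds the 1896-day cap, so +1896 days → 25 July 2021.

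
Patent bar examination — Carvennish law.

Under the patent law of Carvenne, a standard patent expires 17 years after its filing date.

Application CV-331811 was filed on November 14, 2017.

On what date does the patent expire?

Filing date + 17 years → 14 November 2034.

November 14, 2034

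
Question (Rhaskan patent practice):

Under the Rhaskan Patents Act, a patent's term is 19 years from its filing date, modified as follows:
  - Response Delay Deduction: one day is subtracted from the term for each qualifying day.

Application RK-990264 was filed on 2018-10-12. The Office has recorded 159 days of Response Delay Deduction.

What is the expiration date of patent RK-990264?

May 6, 2037

Base term: filing date + 19 years → 12 October 2037.
Response Delay Deduction: −159 days → 6 May 2037.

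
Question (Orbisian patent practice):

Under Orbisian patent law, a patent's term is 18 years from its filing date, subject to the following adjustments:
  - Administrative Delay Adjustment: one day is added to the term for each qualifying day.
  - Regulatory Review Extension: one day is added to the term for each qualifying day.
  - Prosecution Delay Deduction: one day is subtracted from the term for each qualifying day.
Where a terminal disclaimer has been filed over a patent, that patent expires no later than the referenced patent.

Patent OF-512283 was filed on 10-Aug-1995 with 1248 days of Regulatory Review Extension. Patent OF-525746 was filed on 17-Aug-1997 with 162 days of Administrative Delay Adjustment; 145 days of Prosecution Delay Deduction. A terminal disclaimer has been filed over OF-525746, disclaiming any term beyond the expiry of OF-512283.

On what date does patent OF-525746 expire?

September 3, 2015

Natural term of OF-525746:
  Base: filing + 18 years → 17 August 2015.
  Administrative Delay Adjustment: +162 days → 26 January 2016.
  Prosecution Delay Deduction: −145 days → 3 September 2015.
Expiry of referenced patent OF-512283:
  Base: filing + 18 years → 10 August 2013.
  Regulatory Review Extension: +1248 days → 9 January 2017.
Terminal disclaimer: OF-525746 expires on the earlier of 3 September 2015 and 9 January 2017.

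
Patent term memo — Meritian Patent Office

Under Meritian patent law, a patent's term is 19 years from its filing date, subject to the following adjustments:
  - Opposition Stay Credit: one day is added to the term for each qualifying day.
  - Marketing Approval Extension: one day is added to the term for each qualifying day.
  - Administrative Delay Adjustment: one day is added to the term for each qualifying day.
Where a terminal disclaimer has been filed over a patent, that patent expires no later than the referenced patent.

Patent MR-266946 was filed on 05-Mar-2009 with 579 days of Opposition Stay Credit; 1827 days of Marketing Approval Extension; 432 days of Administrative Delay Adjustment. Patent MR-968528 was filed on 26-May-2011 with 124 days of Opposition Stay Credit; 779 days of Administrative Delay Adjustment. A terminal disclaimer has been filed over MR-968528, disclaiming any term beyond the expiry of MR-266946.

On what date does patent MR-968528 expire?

2032-11-14

Natural term of MR-968528:
  Base: filing + 19 years → 26 May 2030.
  Opposition Stay Credit: +124 days → 27 September 2030.
  Administrative Delay Adjustment: +779 days → 14 November 2032.
Expiry of referenced patent MR-266946:
  Base: filing + 19 years → 5 March 2028.
  Opposition Stay Credit: +579 days → 5 October 2029.
  Marketing Approval Extension: +1827 days → 6 October 2034.
  Administrative Delay Adjustment: +432 days → 12 December 2035.
Terminal disclaimer: MR-968528 expires on the earlier of 14 November 2032 and 12 December 2035.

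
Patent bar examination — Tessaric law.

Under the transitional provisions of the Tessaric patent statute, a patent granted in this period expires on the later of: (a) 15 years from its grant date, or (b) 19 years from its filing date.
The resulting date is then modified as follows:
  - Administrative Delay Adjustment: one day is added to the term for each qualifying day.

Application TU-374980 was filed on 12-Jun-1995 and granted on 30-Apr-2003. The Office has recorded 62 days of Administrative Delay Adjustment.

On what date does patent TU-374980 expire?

July 1, 2018

(a) grant + 15 years → 30 April 2018.
(b) filing + 19 years → 12 June 2014.
Later of the two: 30 April 2018.
Administrative Delay Adjustment: +62 days → 1 July 2018.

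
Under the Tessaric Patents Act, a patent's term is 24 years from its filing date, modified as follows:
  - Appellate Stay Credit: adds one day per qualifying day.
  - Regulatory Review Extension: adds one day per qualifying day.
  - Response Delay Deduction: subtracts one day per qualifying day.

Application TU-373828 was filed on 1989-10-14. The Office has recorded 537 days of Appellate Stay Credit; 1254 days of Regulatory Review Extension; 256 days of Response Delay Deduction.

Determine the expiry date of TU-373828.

Base term: filing date + 24 years → 14 October 2013.
Appellate Stay Credit: +537 days → 4 April 2015.
Regulatory Review Extension: +1254 days → 9 September 2018.
Response Delay Deduction: −256 days → 27 December 2017.

December 27, 2017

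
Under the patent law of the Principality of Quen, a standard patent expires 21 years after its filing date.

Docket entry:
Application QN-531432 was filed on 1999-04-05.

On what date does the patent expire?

2020-04-05

Filing date + 21 years → 5 April 2020.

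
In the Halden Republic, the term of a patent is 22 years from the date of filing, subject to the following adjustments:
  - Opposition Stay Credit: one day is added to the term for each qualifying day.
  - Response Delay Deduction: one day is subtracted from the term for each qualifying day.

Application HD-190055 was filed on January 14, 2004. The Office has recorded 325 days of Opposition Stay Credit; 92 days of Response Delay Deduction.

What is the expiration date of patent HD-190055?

September 4, 2026

Base term: filing date + 22 years → 14 January 2026.
Opposition Stay Credit: +325 days → 5 December 2026.
Response Delay Deduction: −92 days → 4 September 2026.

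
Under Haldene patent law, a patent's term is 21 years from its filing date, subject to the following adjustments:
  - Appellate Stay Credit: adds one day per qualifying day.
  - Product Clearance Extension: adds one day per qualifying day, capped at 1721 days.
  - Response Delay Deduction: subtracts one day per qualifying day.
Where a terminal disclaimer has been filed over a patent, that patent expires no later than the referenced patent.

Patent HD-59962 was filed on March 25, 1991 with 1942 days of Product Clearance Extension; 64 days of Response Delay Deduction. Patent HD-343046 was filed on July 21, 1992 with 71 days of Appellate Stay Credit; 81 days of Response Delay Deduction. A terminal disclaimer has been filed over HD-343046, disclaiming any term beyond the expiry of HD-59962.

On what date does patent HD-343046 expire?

Natural term of HD-343046:
  Base: filing + 21 years → 21 July 2013.
  Appellate Stay Credit: +71 days → 30 September 2013.
  Response Delay Deduction: −81 days → 11 July 2013.
Expiry of referenced patent HD-59962:
  Base: filing + 21 years → 25 March 2012.
  Product Clearance Extension: 1942 days claimed exceeds the 1721-day cap, so +1721 days → 10 December 2016.
  Response Delay Deduction: −64 days → 7 October 2016.
Terminal disclaimer: HD-343046 expires on the earlier of 11 July 2013 and 7 October 2016.

2013-07-11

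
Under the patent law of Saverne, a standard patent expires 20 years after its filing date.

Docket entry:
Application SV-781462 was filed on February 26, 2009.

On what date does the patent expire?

2029-02-26

Filing date + 20 years → 26 February 2029.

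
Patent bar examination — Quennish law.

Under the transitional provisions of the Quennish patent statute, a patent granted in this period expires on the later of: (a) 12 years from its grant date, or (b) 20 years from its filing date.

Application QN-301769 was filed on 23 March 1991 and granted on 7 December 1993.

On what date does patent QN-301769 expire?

(a) grant + 12 years → 7 December 2005.
(b) filing + 20 years → 23 March 2011.
Later of the two: 23 March 2011.

2011-03-23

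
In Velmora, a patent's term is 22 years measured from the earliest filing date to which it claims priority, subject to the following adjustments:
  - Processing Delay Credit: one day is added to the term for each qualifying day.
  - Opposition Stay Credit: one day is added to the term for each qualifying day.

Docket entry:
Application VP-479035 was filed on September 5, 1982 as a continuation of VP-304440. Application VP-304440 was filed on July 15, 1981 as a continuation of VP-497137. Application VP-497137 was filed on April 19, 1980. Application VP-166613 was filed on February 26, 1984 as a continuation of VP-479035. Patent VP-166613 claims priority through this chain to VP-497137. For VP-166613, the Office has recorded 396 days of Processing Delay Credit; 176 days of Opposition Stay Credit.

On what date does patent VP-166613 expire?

November 12, 2003

Earliest priority filing: 19 April 1980.
Base term: 19 April 1980 + 22 years → 19 April 2002.
Processing Delay Credit: +396 days → 20 May 2003.
Opposition Stay Credit: +176 days → 12 November 2003.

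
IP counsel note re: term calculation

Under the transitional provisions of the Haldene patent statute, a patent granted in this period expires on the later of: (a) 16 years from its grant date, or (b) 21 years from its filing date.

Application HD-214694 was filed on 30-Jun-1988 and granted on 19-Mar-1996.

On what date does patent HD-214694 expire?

2012-03-19

(a) grant + 16 years → 19 March 2012.
(b) filing + 21 years → 30 June 2009.
Later of the two: 19 March 2012.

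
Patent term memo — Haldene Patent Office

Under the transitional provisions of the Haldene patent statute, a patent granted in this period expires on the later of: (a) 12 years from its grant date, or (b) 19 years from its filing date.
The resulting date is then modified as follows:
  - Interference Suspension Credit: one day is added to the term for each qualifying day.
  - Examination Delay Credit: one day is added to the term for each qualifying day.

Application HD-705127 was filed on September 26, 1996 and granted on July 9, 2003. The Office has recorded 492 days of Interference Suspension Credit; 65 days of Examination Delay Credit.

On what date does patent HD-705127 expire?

(a) grant + 12 years → 9 July 2015.
(b) filing + 19 years → 26 September 2015.
Later of the two: 26 September 2015.
Interference Suspension Credit: +492 days → 30 January 2017.
Examination Delay Credit: +65 days → 5 April 2017.

April 5, 2017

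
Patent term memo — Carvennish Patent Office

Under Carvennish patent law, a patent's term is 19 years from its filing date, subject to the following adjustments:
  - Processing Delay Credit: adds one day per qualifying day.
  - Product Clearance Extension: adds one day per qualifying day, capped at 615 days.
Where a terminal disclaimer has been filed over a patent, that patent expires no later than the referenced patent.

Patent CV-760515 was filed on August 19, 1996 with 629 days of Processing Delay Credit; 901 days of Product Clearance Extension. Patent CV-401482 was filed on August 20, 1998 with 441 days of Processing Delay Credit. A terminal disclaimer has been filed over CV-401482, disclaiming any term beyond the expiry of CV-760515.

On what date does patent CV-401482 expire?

2018-11-04

Natural term of CV-401482:
  Base: filing + 19 years → 20 August 2017.
  Processing Delay Credit: +441 days → 4 November 2018.
Expiry of referenced patent CV-760515:
  Base: filing + 19 years → 19 August 2015.
  Processing Delay Credit: +629 days → 9 May 2017.
  Product Clearance Extension: 901 days claimed exceeds the 615-day cap, so +615 days → 14 January 2019.
Terminal disclaimer: CV-401482 expires on the earlier of 4 November 2018 and 14 January 2019.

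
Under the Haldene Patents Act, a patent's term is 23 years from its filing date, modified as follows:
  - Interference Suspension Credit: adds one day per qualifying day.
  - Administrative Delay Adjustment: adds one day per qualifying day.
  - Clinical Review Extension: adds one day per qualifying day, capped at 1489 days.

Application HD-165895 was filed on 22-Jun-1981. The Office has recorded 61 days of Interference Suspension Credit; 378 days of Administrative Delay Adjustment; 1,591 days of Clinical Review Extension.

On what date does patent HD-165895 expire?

Base term: filing date + 23 years → 22 June 2004.
Interference Suspension Credit: +61 days → 22 August 2004.
Administrative Delay Adjustment: +378 days → 4 September 2005.
Clinical Review Extension: 1591 days claimed exceeds the 1489-day cap, so +1489 days → 2 October 2009.

October 2, 2009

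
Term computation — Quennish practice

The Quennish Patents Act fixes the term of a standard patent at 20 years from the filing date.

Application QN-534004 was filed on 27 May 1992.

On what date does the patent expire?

May 27, 2012

Filing date + 20 years → 27 May 2012.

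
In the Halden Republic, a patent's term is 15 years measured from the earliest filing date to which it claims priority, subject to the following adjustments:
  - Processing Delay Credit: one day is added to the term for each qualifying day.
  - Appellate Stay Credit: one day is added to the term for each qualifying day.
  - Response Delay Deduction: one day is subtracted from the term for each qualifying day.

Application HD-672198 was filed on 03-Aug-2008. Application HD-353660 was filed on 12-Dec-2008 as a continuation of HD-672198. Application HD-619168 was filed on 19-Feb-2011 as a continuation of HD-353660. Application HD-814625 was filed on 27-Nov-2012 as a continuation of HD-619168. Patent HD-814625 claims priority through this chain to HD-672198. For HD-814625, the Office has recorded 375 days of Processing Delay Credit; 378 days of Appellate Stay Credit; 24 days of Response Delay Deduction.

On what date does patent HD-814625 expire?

August 1, 2025

Earliest priority filing: 3 August 2008.
Base term: 3 August 2008 + 15 years → 3 August 2023.
Processing Delay Credit: +375 days → 12 August 2024.
Appellate Stay Credit: +378 days → 25 August 2025.
Response Delay Deduction: −24 days → 1 August 2025.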